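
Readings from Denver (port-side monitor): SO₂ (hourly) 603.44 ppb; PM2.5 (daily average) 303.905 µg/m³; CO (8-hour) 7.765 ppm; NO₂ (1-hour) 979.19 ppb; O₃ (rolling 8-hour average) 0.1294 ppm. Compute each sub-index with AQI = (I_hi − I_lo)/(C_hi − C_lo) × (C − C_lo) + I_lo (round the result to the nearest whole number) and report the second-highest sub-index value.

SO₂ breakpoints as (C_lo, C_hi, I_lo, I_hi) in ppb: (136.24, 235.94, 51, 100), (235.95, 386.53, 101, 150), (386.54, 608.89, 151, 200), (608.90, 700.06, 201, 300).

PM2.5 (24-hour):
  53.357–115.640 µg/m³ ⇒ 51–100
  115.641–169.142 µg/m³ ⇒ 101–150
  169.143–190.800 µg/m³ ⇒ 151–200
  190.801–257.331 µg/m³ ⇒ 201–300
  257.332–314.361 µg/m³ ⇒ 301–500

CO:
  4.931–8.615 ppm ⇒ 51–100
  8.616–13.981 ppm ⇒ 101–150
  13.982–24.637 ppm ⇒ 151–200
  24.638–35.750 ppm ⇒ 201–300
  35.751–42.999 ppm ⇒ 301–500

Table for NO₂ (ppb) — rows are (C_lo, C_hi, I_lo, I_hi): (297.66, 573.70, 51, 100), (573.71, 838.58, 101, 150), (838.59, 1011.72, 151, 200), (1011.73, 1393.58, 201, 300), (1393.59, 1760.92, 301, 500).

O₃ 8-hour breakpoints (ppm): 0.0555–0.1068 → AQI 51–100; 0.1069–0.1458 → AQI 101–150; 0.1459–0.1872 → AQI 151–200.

SO₂: 603.44 ∈ [386.54, 608.89] ↔ index [151, 200].
151 + (603.44−386.54)·(200−151)/(608.89−386.54) = 151 + 216.90·49/222.35 ≈ 198.80, so AQI = 199.
PM2.5: 303.905 lies in 257.332–314.361, so I_lo=301, I_hi=500, C_lo=257.332, C_hi=314.361.
(500−301)/(314.361−257.332) × (303.905−257.332) + 301 = 199/57.029 × 46.573 + 301 ≈ 463.51 → 464.
CO: 7.765 ∈ [4.931, 8.615] ↔ index [51, 100].
51 + (7.765−4.931)·(100−51)/(8.615−4.931) = 51 + 2.834·49/3.684 ≈ 88.69, so AQI = 89.
NO₂: row 838.59–1011.72 (AQI 151–200). (200−151)·(979.19−838.59)/(1011.72−838.59) + 151 = 49·140.60/173.13 + 151 ≈ 190.79 → 191.
O₃: 0.1294 ∈ [0.1069, 0.1458] ↔ index [101, 150].
101 + (0.1294−0.1069)·(150−101)/(0.1458−0.1069) = 101 + 0.0225·49/0.0389 ≈ 129.34, so AQI = 129.
Sub-indices: SO₂→199, PM2.5→464, CO→89, NO₂→191, O₃→129. Ranked high→low: 464, 199, 191, 129, 89. Second-highest sub-index = 199.

199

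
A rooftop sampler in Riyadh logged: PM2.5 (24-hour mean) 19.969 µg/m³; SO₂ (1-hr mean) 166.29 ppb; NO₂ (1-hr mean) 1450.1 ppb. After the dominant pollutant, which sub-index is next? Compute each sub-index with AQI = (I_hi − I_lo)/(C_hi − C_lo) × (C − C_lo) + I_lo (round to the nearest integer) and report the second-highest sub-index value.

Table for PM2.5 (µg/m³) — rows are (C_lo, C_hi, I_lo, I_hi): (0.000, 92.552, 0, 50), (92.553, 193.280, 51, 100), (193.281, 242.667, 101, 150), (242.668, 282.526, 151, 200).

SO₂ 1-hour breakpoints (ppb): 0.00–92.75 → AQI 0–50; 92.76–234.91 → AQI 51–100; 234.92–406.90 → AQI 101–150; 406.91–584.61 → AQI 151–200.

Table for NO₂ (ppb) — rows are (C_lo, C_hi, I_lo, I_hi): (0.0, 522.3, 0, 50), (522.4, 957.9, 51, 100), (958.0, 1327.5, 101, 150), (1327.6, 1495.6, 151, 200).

76

PM2.5 19.969: bracket 0.000–92.552 → index 0–50; slope 50/92.552, offset 19.969.
AQI = 0 + 50/92.552·19.969 ≈ 10.79 ⇒ 11.
SO₂: 166.29 lies in 92.76–234.91, so I_lo=51, I_hi=100, C_lo=92.76, C_hi=234.91.
(100−51)/(234.91−92.76) × (166.29−92.76) + 51 = 49/142.15 × 73.53 + 51 ≈ 76.35 → 76.
NO₂ 1450.1: bracket 1327.6–1495.6 → index 151–200; slope 49/168.0, offset 122.5.
AQI = 151 + 49/168.0·122.5 ≈ 186.73 ⇒ 187.
Sub-indices: PM2.5→11, SO₂→76, NO₂→187. Ranked high→low: 187, 76, 11. Second-highest sub-index = 76.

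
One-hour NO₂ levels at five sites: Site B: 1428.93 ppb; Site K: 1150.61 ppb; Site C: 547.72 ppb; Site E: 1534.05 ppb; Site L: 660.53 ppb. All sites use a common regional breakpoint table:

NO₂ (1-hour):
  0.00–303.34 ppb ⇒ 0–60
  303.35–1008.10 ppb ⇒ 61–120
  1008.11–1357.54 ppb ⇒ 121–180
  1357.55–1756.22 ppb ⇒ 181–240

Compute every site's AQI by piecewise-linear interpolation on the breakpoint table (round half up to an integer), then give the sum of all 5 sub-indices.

Site B 1428.93: bracket 1357.55–1756.22 → index 181–240; slope 59/398.67, offset 71.38.
AQI = 181 + 59/398.67·71.38 ≈ 191.56 ⇒ 192.
Site K: 1150.61 lies in 1008.11–1357.54, so I_lo=121, I_hi=180, C_lo=1008.11, C_hi=1357.54.
(180−121)/(1357.54−1008.11) × (1150.61−1008.11) + 121 = 59/349.43 × 142.50 + 121 ≈ 145.06 → 145.
Site C: 547.72 ∈ [303.35, 1008.10] ↔ index [61, 120].
61 + (547.72−303.35)·(120−61)/(1008.10−303.35) = 61 + 244.37·59/704.75 ≈ 81.46, so AQI = 81.
Site E: 1534.05 lies in 1357.55–1756.22, so I_lo=181, I_hi=240, C_lo=1357.55, C_hi=1756.22.
(240−181)/(1756.22−1357.55) × (1534.05−1357.55) + 181 = 59/398.67 × 176.50 + 181 ≈ 207.12 → 207.
Site L 660.53: bracket 303.35–1008.10 → index 61–120; slope 59/704.75, offset 357.18.
AQI = 61 + 59/704.75·357.18 ≈ 90.90 ⇒ 91.
AQIs: Site B=192, Site K=145, Site C=81, Site E=207, Site L=91. Sum = 192 + 145 + 81 + 207 + 91 = 716.

716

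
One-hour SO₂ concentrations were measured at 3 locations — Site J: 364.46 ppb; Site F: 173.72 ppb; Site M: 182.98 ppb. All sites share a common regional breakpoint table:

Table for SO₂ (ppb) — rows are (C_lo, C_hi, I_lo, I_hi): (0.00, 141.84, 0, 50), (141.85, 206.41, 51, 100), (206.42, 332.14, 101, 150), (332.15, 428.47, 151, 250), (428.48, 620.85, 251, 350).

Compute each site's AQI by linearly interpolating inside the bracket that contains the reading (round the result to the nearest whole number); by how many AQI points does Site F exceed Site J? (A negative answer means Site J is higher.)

-109

Site J 364.46: bracket 332.15–428.47 → index 151–250; slope 99/96.32, offset 32.31.
AQI = 151 + 99/96.32·32.31 ≈ 184.21 ⇒ 184.
Site F 173.72: bracket 141.85–206.41 → index 51–100; slope 49/64.56, offset 31.87.
AQI = 51 + 49/64.56·31.87 ≈ 75.19 ⇒ 75.
Site M: row 141.85–206.41 (AQI 51–100). (100−51)·(182.98−141.85)/(206.41−141.85) + 51 = 49·41.13/64.56 + 51 ≈ 82.22 → 82.
AQIs: Site J=184, Site F=75, Site M=82. Site F (75) − Site J (184) = -109.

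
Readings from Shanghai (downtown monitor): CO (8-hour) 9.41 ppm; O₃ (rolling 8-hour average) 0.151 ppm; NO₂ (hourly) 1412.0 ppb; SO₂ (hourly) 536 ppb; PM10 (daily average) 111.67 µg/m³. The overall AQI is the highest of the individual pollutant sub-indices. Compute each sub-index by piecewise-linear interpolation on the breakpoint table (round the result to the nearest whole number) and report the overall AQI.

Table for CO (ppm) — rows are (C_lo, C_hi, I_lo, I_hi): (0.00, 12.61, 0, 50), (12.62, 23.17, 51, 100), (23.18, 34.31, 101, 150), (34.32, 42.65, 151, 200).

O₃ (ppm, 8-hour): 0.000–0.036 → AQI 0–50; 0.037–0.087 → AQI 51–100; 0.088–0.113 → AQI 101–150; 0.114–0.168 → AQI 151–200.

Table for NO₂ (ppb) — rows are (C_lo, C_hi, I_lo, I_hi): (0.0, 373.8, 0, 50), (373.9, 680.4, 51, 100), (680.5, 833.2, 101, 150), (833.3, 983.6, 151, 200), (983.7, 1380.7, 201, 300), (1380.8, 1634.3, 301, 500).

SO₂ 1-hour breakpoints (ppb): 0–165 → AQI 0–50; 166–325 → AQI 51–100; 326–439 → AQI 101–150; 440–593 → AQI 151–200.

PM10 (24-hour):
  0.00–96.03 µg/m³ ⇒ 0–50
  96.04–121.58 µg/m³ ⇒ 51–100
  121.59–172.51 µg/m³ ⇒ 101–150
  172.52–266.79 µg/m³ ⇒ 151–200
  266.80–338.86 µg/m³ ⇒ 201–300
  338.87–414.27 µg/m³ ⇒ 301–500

CO: row 0.00–12.61 (AQI 0–50). (50−0)·(9.41−0.00)/(12.61−0.00) + 0 = 50·9.41/12.61 + 0 ≈ 37.31 → 37.
O₃ 0.151: bracket 0.114–0.168 → index 151–200; slope 49/0.054, offset 0.037.
AQI = 151 + 49/0.054·0.037 ≈ 184.57 ⇒ 185.
NO₂ 1412.0: bracket 1380.8–1634.3 → index 301–500; slope 199/253.5, offset 31.2.
AQI = 301 + 199/253.5·31.2 ≈ 325.49 ⇒ 325.
SO₂: 536 ∈ [440, 593] ↔ index [151, 200].
151 + (536−440)·(200−151)/(593−440) = 151 + 96·49/153 ≈ 181.75, so AQI = 182.
PM10: 111.67 ∈ [96.04, 121.58] ↔ index [51, 100].
51 + (111.67−96.04)·(100−51)/(121.58−96.04) = 51 + 15.63·49/25.54 ≈ 80.99, so AQI = 81.
Sub-indices: CO→37, O₃→185, NO₂→325, SO₂→182, PM10→81. Overall AQI = max = 325; dominant pollutant is NO₂.

325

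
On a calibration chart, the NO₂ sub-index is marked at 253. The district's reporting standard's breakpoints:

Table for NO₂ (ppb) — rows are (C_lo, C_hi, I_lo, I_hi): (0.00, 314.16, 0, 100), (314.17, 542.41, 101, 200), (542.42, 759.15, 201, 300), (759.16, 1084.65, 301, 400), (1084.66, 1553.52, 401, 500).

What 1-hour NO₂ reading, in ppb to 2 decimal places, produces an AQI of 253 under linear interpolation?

AQI 253 lies in the 201–300 band, which corresponds to 542.42–759.15 ppb.
C = 542.42 + (253−201)×(759.15−542.42)/(300−201) = 542.42 + 52×216.73/99 ≈ 656.2580 ppb → 656.26 ppb to 2 dp.

656.26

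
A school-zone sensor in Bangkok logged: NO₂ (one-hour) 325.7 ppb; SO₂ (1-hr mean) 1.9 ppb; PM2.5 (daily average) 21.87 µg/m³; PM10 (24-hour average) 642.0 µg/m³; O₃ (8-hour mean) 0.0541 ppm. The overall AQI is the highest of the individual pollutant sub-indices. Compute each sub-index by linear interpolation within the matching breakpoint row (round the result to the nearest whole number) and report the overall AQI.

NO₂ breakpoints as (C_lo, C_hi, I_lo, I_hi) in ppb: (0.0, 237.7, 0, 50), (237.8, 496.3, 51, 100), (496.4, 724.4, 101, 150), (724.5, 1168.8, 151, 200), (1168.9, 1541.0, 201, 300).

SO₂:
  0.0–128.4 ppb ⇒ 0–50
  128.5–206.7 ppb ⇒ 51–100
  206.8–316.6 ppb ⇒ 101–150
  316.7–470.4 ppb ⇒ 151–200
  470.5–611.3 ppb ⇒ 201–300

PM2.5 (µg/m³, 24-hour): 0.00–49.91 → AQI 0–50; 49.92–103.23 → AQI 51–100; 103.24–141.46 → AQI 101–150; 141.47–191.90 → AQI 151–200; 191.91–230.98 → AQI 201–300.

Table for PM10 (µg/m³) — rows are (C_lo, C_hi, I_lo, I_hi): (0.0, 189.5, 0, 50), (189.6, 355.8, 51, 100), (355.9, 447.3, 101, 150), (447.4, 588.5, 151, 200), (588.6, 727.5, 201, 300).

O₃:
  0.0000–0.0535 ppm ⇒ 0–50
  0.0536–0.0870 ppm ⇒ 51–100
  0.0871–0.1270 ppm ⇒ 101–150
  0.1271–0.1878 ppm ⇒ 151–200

239

NO₂: 325.7 ∈ [237.8, 496.3] ↔ index [51, 100].
51 + (325.7−237.8)·(100−51)/(496.3−237.8) = 51 + 87.9·49/258.5 ≈ 67.66, so AQI = 68.
SO₂: 1.9 lies in 0.0–128.4, so I_lo=0, I_hi=50, C_lo=0.0, C_hi=128.4.
(50−0)/(128.4−0.0) × (1.9−0.0) + 0 = 50/128.4 × 1.9 + 0 ≈ 0.74 → 1.
PM2.5 21.87: bracket 0.00–49.91 → index 0–50; slope 50/49.91, offset 21.87.
AQI = 0 + 50/49.91·21.87 ≈ 21.91 ⇒ 22.
PM10: 642.0 lies in 588.6–727.5, so I_lo=201, I_hi=300, C_lo=588.6, C_hi=727.5.
(300−201)/(727.5−588.6) × (642.0−588.6) + 201 = 99/138.9 × 53.4 + 201 ≈ 239.06 → 239.
O₃: 0.0541 ∈ [0.0536, 0.0870] ↔ index [51, 100].
51 + (0.0541−0.0536)·(100−51)/(0.0870−0.0536) = 51 + 0.0005·49/0.0334 ≈ 51.73, so AQI = 52.
Sub-indices: NO₂→68, SO₂→1, PM2.5→22, PM10→239, O₃→52. Overall AQI = max = 239; dominant pollutant is PM10.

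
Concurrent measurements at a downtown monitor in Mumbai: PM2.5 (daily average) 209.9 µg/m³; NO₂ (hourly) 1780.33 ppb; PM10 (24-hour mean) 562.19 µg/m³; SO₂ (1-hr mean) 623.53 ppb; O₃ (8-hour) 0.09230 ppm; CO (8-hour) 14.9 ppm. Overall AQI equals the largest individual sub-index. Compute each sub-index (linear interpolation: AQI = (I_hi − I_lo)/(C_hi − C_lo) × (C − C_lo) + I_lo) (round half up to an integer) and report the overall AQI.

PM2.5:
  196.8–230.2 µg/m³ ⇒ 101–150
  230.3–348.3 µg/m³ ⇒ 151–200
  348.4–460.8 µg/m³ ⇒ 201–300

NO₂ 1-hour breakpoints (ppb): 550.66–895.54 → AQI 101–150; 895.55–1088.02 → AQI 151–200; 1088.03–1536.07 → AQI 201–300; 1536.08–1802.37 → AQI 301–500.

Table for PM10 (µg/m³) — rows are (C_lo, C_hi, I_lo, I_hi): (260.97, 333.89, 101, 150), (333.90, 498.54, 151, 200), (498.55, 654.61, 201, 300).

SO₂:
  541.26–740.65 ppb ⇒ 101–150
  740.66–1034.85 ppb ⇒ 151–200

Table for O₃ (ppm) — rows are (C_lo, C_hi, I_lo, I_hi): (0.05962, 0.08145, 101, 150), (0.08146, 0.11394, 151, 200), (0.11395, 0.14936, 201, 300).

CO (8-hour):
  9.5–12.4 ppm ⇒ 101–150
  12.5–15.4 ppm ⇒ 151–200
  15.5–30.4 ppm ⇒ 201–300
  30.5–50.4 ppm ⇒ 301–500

PM2.5: 209.9 lies in 196.8–230.2, so I_lo=101, I_hi=150, C_lo=196.8, C_hi=230.2.
(150−101)/(230.2−196.8) × (209.9−196.8) + 101 = 49/33.4 × 13.1 + 101 ≈ 120.22 → 120.
NO₂: 1780.33 ∈ [1536.08, 1802.37] ↔ index [301, 500].
301 + (1780.33−1536.08)·(500−301)/(1802.37−1536.08) = 301 + 244.25·199/266.29 ≈ 483.53, so AQI = 484.
PM10: row 498.55–654.61 (AQI 201–300). (300−201)·(562.19−498.55)/(654.61−498.55) + 201 = 99·63.64/156.06 + 201 ≈ 241.37 → 241.
SO₂: 623.53 lies in 541.26–740.65, so I_lo=101, I_hi=150, C_lo=541.26, C_hi=740.65.
(150−101)/(740.65−541.26) × (623.53−541.26) + 101 = 49/199.39 × 82.27 + 101 ≈ 121.22 → 121.
O₃: row 0.08146–0.11394 (AQI 151–200). (200−151)·(0.09230−0.08146)/(0.11394−0.08146) + 151 = 49·0.01084/0.03248 + 151 ≈ 167.35 → 167.
CO: row 12.5–15.4 (AQI 151–200). (200−151)·(14.9−12.5)/(15.4−12.5) + 151 = 49·2.4/2.9 + 151 ≈ 191.55 → 192.
Sub-indices: PM2.5→120, NO₂→484, PM10→241, SO₂→121, O₃→167, CO→192. Overall AQI = max = 484; dominant pollutant is NO₂.

484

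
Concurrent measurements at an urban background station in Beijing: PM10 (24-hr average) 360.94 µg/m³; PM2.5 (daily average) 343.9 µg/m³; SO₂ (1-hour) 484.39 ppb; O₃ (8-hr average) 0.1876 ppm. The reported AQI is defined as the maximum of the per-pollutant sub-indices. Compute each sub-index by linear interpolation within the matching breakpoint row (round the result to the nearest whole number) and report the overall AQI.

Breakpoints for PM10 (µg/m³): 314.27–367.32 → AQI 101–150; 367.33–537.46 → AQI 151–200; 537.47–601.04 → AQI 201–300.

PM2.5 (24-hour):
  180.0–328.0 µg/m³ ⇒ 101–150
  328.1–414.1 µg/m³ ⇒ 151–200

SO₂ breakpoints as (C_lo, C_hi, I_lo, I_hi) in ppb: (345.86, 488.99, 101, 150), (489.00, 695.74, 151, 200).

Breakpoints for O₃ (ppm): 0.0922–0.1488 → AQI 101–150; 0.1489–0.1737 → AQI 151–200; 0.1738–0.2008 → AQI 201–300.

252

PM10: 360.94 ∈ [314.27, 367.32] ↔ index [101, 150].
101 + (360.94−314.27)·(150−101)/(367.32−314.27) = 101 + 46.67·49/53.05 ≈ 144.11, so AQI = 144.
PM2.5: 343.9 ∈ [328.1, 414.1] ↔ index [151, 200].
151 + (343.9−328.1)·(200−151)/(414.1−328.1) = 151 + 15.8·49/86.0 ≈ 160.00, so AQI = 160.
SO₂: 484.39 lies in 345.86–488.99, so I_lo=101, I_hi=150, C_lo=345.86, C_hi=488.99.
(150−101)/(488.99−345.86) × (484.39−345.86) + 101 = 49/143.13 × 138.53 + 101 ≈ 148.43 → 148.
O₃: 0.1876 lies in 0.1738–0.2008, so I_lo=201, I_hi=300, C_lo=0.1738, C_hi=0.2008.
(300−201)/(0.2008−0.1738) × (0.1876−0.1738) + 201 = 99/0.0270 × 0.0138 + 201 ≈ 251.60 → 252.
Sub-indices: PM10→144, PM2.5→160, SO₂→148, O₃→252. Overall AQI = max = 252; dominant pollutant is O₃.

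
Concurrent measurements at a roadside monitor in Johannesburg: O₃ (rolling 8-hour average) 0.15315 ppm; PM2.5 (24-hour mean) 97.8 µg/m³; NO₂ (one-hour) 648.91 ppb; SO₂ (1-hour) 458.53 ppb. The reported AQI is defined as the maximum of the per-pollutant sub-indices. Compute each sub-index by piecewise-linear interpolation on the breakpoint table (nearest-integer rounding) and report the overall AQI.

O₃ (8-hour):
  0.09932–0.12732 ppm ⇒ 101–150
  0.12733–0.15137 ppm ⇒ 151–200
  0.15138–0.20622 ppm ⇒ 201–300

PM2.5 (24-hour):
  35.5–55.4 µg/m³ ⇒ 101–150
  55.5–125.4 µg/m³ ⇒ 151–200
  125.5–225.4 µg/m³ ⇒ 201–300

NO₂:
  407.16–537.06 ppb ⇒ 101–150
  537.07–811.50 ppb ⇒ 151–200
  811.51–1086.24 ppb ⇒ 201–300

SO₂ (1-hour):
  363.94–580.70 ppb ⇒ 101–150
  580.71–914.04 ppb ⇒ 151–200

204

O₃: 0.15315 ∈ [0.15138, 0.20622] ↔ index [201, 300].
201 + (0.15315−0.15138)·(300−201)/(0.20622−0.15138) = 201 + 0.00177·99/0.05484 ≈ 204.20, so AQI = 204.
PM2.5 97.8: bracket 55.5–125.4 → index 151–200; slope 49/69.9, offset 42.3.
AQI = 151 + 49/69.9·42.3 ≈ 180.65 ⇒ 181.
NO₂: 648.91 lies in 537.07–811.50, so I_lo=151, I_hi=200, C_lo=537.07, C_hi=811.50.
(200−151)/(811.50−537.07) × (648.91−537.07) + 151 = 49/274.43 × 111.84 + 151 ≈ 170.97 → 171.
SO₂: 458.53 ∈ [363.94, 580.70] ↔ index [101, 150].
101 + (458.53−363.94)·(150−101)/(580.70−363.94) = 101 + 94.59·49/216.76 ≈ 122.38, so AQI = 122.
Sub-indices: O₃→204, PM2.5→181, NO₂→171, SO₂→122. Overall AQI = max = 204; dominant pollutant is O₃.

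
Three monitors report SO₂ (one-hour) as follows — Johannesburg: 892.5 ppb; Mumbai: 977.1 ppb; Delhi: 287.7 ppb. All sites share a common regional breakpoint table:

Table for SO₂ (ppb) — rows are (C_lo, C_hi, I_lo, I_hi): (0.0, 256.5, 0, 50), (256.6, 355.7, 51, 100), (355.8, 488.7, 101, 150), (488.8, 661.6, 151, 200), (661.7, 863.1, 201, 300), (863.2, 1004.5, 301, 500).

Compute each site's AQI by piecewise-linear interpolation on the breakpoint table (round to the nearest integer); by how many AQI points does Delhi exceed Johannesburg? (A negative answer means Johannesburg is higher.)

Johannesburg: 892.5 lies in 863.2–1004.5, so I_lo=301, I_hi=500, C_lo=863.2, C_hi=1004.5.
(500−301)/(1004.5−863.2) × (892.5−863.2) + 301 = 199/141.3 × 29.3 + 301 ≈ 342.26 → 342.
Mumbai: 977.1 ∈ [863.2, 1004.5] ↔ index [301, 500].
301 + (977.1−863.2)·(500−301)/(1004.5−863.2) = 301 + 113.9·199/141.3 ≈ 461.41, so AQI = 461.
Delhi: 287.7 lies in 256.6–355.7, so I_lo=51, I_hi=100, C_lo=256.6, C_hi=355.7.
(100−51)/(355.7−256.6) × (287.7−256.6) + 51 = 49/99.1 × 31.1 + 51 ≈ 66.38 → 66.
AQIs: Johannesburg=342, Mumbai=461, Delhi=66. Delhi (66) − Johannesburg (342) = -276.

-276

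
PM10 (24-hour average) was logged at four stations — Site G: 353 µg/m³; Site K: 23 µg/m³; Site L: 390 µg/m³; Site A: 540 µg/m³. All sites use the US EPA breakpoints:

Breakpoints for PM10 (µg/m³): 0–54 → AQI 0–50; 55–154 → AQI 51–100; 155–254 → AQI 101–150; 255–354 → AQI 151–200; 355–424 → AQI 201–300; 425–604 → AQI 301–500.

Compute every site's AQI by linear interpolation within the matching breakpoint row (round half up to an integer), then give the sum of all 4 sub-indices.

Site G: row 255–354 (AQI 151–200). (200−151)·(353−255)/(354−255) + 151 = 49·98/99 + 151 ≈ 199.51 → 200.
Site K 23: bracket 0–54 → index 0–50; slope 50/54, offset 23.
AQI = 0 + 50/54·23 ≈ 21.30 ⇒ 21.
Site L: row 355–424 (AQI 201–300). (300−201)·(390−355)/(424−355) + 201 = 99·35/69 + 201 ≈ 251.22 → 251.
Site A: row 425–604 (AQI 301–500). (500−301)·(540−425)/(604−425) + 301 = 199·115/179 + 301 ≈ 428.85 → 429.
AQIs: Site G=200, Site K=21, Site L=251, Site A=429. Sum = 200 + 21 + 251 + 429 = 901.

901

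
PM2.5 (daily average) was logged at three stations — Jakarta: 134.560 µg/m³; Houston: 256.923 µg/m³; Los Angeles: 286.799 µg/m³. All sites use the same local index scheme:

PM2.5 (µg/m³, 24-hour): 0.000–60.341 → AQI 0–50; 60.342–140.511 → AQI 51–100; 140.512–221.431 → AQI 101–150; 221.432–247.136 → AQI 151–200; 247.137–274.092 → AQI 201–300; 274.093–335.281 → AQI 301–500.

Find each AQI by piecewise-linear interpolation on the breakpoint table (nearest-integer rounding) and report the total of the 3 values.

Jakarta: 134.560 ∈ [60.342, 140.511] ↔ index [51, 100].
51 + (134.560−60.342)·(100−51)/(140.511−60.342) = 51 + 74.218·49/80.169 ≈ 96.36, so AQI = 96.
Houston: row 247.137–274.092 (AQI 201–300). (300−201)·(256.923−247.137)/(274.092−247.137) + 201 = 99·9.786/26.955 + 201 ≈ 236.94 → 237.
Los Angeles: 286.799 lies in 274.093–335.281, so I_lo=301, I_hi=500, C_lo=274.093, C_hi=335.281.
(500−301)/(335.281−274.093) × (286.799−274.093) + 301 = 199/61.188 × 12.706 + 301 ≈ 342.32 → 342.
AQIs: Jakarta=96, Houston=237, Los Angeles=342. Sum = 96 + 237 + 342 = 675.

675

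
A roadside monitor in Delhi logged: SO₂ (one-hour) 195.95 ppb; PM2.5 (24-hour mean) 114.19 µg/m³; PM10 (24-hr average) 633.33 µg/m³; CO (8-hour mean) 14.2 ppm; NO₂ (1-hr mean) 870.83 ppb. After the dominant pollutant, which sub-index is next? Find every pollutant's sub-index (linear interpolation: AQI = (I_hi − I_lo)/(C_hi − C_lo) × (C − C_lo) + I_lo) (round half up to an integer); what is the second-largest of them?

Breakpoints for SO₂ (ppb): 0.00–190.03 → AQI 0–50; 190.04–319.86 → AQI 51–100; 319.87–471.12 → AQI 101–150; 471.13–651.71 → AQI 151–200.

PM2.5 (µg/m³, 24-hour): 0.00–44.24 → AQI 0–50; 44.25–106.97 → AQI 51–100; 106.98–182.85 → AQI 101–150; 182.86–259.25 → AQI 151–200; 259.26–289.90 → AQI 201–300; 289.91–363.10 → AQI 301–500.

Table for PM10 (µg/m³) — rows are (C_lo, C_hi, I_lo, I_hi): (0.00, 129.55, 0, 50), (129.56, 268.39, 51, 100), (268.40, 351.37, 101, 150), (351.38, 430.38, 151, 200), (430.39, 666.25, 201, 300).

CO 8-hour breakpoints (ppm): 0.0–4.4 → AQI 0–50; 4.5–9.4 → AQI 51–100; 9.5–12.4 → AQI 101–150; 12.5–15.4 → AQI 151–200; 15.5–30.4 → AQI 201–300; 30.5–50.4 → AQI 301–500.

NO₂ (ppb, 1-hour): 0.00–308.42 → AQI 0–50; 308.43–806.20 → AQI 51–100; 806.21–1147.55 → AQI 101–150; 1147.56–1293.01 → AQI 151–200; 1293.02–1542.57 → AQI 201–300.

SO₂: 195.95 ∈ [190.04, 319.86] ↔ index [51, 100].
51 + (195.95−190.04)·(100−51)/(319.86−190.04) = 51 + 5.91·49/129.82 ≈ 53.23, so AQI = 53.
PM2.5: row 106.98–182.85 (AQI 101–150). (150−101)·(114.19−106.98)/(182.85−106.98) + 101 = 49·7.21/75.87 + 101 ≈ 105.66 → 106.
PM10: row 430.39–666.25 (AQI 201–300). (300−201)·(633.33−430.39)/(666.25−430.39) + 201 = 99·202.94/235.86 + 201 ≈ 286.18 → 286.
CO: row 12.5–15.4 (AQI 151–200). (200−151)·(14.2−12.5)/(15.4−12.5) + 151 = 49·1.7/2.9 + 151 ≈ 179.72 → 180.
NO₂: row 806.21–1147.55 (AQI 101–150). (150−101)·(870.83−806.21)/(1147.55−806.21) + 101 = 49·64.62/341.34 + 101 ≈ 110.28 → 110.
Sub-indices: SO₂→53, PM2.5→106, PM10→286, CO→180, NO₂→110. Ranked high→low: 286, 180, 110, 106, 53. Second-highest sub-index = 180.

180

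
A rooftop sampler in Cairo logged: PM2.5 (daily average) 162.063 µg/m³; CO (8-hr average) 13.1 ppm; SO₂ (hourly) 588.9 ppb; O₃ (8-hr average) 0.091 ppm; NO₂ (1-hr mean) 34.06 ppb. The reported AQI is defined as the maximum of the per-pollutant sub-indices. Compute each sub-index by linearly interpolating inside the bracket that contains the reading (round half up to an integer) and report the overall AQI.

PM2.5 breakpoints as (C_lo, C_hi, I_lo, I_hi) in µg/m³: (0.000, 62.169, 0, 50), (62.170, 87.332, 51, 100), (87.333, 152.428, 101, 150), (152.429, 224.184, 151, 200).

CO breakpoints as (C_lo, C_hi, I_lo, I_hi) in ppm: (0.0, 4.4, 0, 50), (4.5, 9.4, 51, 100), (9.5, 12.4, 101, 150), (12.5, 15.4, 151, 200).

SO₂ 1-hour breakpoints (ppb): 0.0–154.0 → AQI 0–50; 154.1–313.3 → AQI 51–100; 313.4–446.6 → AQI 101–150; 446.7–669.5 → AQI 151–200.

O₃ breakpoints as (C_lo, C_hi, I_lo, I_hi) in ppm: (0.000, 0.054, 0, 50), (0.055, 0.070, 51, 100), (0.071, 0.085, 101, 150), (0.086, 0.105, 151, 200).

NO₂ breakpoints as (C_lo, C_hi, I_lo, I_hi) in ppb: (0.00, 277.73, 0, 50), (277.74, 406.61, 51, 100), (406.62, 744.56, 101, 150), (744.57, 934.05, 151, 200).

182

PM2.5: 162.063 ∈ [152.429, 224.184] ↔ index [151, 200].
151 + (162.063−152.429)·(200−151)/(224.184−152.429) = 151 + 9.634·49/71.755 ≈ 157.58, so AQI = 158.
CO: 13.1 ∈ [12.5, 15.4] ↔ index [151, 200].
151 + (13.1−12.5)·(200−151)/(15.4−12.5) = 151 + 0.6·49/2.9 ≈ 161.14, so AQI = 161.
SO₂: 588.9 lies in 446.7–669.5, so I_lo=151, I_hi=200, C_lo=446.7, C_hi=669.5.
(200−151)/(669.5−446.7) × (588.9−446.7) + 151 = 49/222.8 × 142.2 + 151 ≈ 182.27 → 182.
O₃: 0.091 lies in 0.086–0.105, so I_lo=151, I_hi=200, C_lo=0.086, C_hi=0.105.
(200−151)/(0.105−0.086) × (0.091−0.086) + 151 = 49/0.019 × 0.005 + 151 ≈ 163.89 → 164.
NO₂: row 0.00–277.73 (AQI 0–50). (50−0)·(34.06−0.00)/(277.73−0.00) + 0 = 50·34.06/277.73 + 0 ≈ 6.13 → 6.
Sub-indices: PM2.5→158, CO→161, SO₂→182, O₃→164, NO₂→6. Overall AQI = max = 182; dominant pollutant is SO₂.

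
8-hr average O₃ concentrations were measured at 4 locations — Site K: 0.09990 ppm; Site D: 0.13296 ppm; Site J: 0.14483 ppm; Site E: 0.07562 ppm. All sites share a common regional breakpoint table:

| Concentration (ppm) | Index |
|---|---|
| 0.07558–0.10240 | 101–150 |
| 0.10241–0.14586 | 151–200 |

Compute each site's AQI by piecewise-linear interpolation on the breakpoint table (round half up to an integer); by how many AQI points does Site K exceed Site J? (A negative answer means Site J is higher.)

-54

Site K 0.09990: bracket 0.07558–0.10240 → index 101–150; slope 49/0.02682, offset 0.02432.
AQI = 101 + 49/0.02682·0.02432 ≈ 145.43 ⇒ 145.
Site D: 0.13296 ∈ [0.10241, 0.14586] ↔ index [151, 200].
151 + (0.13296−0.10241)·(200−151)/(0.14586−0.10241) = 151 + 0.03055·49/0.04345 ≈ 185.45, so AQI = 185.
Site J 0.14483: bracket 0.10241–0.14586 → index 151–200; slope 49/0.04345, offset 0.04242.
AQI = 151 + 49/0.04345·0.04242 ≈ 198.84 ⇒ 199.
Site E: 0.07562 lies in 0.07558–0.10240, so I_lo=101, I_hi=150, C_lo=0.07558, C_hi=0.10240.
(150−101)/(0.10240−0.07558) × (0.07562−0.07558) + 101 = 49/0.02682 × 0.00004 + 101 ≈ 101.07 → 101.
AQIs: Site K=145, Site D=185, Site J=199, Site E=101. Site K (145) − Site J (199) = -54.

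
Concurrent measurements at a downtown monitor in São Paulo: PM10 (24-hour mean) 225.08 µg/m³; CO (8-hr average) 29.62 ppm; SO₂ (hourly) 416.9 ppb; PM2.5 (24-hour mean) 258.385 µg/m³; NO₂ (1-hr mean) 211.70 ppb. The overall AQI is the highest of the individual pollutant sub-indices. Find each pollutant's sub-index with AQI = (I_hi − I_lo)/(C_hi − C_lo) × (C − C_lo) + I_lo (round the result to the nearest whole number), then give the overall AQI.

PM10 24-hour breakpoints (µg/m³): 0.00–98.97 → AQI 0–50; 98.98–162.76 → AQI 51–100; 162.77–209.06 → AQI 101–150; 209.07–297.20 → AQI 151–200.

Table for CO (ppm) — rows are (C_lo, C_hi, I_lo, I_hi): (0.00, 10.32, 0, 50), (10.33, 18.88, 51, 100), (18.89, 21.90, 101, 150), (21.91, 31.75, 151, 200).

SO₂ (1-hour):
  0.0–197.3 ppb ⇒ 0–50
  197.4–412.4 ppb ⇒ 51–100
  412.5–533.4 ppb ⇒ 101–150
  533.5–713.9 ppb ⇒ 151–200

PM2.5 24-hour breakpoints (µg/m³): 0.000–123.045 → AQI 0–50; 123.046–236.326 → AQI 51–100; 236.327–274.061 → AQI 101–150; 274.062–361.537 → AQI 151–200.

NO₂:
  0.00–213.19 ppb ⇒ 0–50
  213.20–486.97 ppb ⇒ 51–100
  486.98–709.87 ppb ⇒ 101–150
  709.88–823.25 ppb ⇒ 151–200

PM10: 225.08 lies in 209.07–297.20, so I_lo=151, I_hi=200, C_lo=209.07, C_hi=297.20.
(200−151)/(297.20−209.07) × (225.08−209.07) + 151 = 49/88.13 × 16.01 + 151 ≈ 159.90 → 160.
CO: 29.62 ∈ [21.91, 31.75] ↔ index [151, 200].
151 + (29.62−21.91)·(200−151)/(31.75−21.91) = 151 + 7.71·49/9.84 ≈ 189.39, so AQI = 189.
SO₂ 416.9: bracket 412.5–533.4 → index 101–150; slope 49/120.9, offset 4.4.
AQI = 101 + 49/120.9·4.4 ≈ 102.78 ⇒ 103.
PM2.5: row 236.327–274.061 (AQI 101–150). (150−101)·(258.385−236.327)/(274.061−236.327) + 101 = 49·22.058/37.734 + 101 ≈ 129.64 → 130.
NO₂: 211.70 ∈ [0.00, 213.19] ↔ index [0, 50].
0 + (211.70−0.00)·(50−0)/(213.19−0.00) = 0 + 211.70·50/213.19 ≈ 49.65, so AQI = 50.
Sub-indices: PM10→160, CO→189, SO₂→103, PM2.5→130, NO₂→50. Overall AQI = max = 189; dominant pollutant is CO.

189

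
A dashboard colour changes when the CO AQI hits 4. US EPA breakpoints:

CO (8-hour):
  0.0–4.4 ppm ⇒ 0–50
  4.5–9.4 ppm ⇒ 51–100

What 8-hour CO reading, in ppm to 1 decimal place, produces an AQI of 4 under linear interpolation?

AQI 4 lies in the 0–50 band, which corresponds to 0.0–4.4 ppm.
C = 0.0 + (4−0)×(4.4−0.0)/(50−0) = 0.0 + 4×4.4/50 ≈ 0.352 ppm → 0.4 ppm to 1 dp.

0.4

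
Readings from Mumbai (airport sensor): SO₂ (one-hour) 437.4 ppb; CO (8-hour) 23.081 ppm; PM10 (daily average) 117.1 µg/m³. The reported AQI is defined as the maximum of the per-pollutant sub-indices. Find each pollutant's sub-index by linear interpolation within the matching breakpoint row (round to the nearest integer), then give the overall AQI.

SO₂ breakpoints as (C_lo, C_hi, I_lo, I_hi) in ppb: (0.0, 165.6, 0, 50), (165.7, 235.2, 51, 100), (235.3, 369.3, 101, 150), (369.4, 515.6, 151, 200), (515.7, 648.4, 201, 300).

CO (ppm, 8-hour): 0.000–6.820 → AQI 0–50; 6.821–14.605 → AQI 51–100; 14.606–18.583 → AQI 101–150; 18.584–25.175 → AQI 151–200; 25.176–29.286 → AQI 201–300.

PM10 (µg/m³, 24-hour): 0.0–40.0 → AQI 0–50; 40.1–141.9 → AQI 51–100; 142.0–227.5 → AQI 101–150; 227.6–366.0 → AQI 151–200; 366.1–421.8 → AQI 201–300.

SO₂: 437.4 ∈ [369.4, 515.6] ↔ index [151, 200].
151 + (437.4−369.4)·(200−151)/(515.6−369.4) = 151 + 68.0·49/146.2 ≈ 173.79, so AQI = 174.
CO: 23.081 lies in 18.584–25.175, so I_lo=151, I_hi=200, C_lo=18.584, C_hi=25.175.
(200−151)/(25.175−18.584) × (23.081−18.584) + 151 = 49/6.591 × 4.497 + 151 ≈ 184.43 → 184.
PM10: row 40.1–141.9 (AQI 51–100). (100−51)·(117.1−40.1)/(141.9−40.1) + 51 = 49·77.0/101.8 + 51 ≈ 88.06 → 88.
Sub-indices: SO₂→174, CO→184, PM10→88. Overall AQI = max = 184; dominant pollutant is CO.
AQI 184: Unhealthy.

184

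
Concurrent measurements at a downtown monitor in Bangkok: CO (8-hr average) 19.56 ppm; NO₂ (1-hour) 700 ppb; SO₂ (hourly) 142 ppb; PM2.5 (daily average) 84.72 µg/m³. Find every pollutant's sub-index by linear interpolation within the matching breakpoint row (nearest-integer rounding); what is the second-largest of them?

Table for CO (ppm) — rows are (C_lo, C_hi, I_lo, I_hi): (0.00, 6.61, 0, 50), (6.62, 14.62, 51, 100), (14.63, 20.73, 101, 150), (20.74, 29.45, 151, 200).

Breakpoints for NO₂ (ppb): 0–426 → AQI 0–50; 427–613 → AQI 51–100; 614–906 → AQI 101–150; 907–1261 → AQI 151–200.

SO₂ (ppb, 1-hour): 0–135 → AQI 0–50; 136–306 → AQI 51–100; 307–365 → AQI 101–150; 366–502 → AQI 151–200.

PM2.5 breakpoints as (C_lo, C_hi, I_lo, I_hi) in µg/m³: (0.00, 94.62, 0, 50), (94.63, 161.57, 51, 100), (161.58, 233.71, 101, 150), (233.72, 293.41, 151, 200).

115

CO: 19.56 lies in 14.63–20.73, so I_lo=101, I_hi=150, C_lo=14.63, C_hi=20.73.
(150−101)/(20.73−14.63) × (19.56−14.63) + 101 = 49/6.10 × 4.93 + 101 ≈ 140.60 → 141.
NO₂ 700: bracket 614–906 → index 101–150; slope 49/292, offset 86.
AQI = 101 + 49/292·86 ≈ 115.43 ⇒ 115.
SO₂: row 136–306 (AQI 51–100). (100−51)·(142−136)/(306−136) + 51 = 49·6/170 + 51 ≈ 52.73 → 53.
PM2.5: row 0.00–94.62 (AQI 0–50). (50−0)·(84.72−0.00)/(94.62−0.00) + 0 = 50·84.72/94.62 + 0 ≈ 44.77 → 45.
Sub-indices: CO→141, NO₂→115, SO₂→53, PM2.5→45. Ranked high→low: 141, 115, 53, 45. Second-highest sub-index = 115.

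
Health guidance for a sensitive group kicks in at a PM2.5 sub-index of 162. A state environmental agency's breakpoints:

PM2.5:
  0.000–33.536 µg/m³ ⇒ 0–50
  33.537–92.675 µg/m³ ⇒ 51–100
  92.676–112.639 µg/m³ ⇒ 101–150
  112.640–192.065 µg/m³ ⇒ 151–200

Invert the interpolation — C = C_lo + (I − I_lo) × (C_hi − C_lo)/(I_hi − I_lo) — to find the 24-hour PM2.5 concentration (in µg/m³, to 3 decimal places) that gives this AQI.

AQI 162 lies in the 151–200 band, which corresponds to 112.640–192.065 µg/m³.
C = 112.640 + (162−151)×(192.065−112.640)/(200−151) = 112.640 + 11×79.425/49 ≈ 130.47010 µg/m³ → 130.470 µg/m³ to 3 dp.

130.470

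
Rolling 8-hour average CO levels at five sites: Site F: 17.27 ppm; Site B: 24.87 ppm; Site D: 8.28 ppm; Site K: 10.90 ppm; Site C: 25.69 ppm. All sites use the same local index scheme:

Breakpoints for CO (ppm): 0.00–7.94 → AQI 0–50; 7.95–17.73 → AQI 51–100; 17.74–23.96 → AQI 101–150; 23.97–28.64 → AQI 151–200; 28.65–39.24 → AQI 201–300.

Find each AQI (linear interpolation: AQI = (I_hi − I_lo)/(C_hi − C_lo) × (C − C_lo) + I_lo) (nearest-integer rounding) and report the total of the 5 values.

546

Site F: 17.27 lies in 7.95–17.73, so I_lo=51, I_hi=100, C_lo=7.95, C_hi=17.73.
(100−51)/(17.73−7.95) × (17.27−7.95) + 51 = 49/9.78 × 9.32 + 51 ≈ 97.70 → 98.
Site B: row 23.97–28.64 (AQI 151–200). (200−151)·(24.87−23.97)/(28.64−23.97) + 151 = 49·0.90/4.67 + 151 ≈ 160.44 → 160.
Site D 8.28: bracket 7.95–17.73 → index 51–100; slope 49/9.78, offset 0.33.
AQI = 51 + 49/9.78·0.33 ≈ 52.65 ⇒ 53.
Site K: 10.90 ∈ [7.95, 17.73] ↔ index [51, 100].
51 + (10.90−7.95)·(100−51)/(17.73−7.95) = 51 + 2.95·49/9.78 ≈ 65.78, so AQI = 66.
Site C: 25.69 ∈ [23.97, 28.64] ↔ index [151, 200].
151 + (25.69−23.97)·(200−151)/(28.64−23.97) = 151 + 1.72·49/4.67 ≈ 169.05, so AQI = 169.
AQIs: Site F=98, Site B=160, Site D=53, Site K=66, Site C=169. Sum = 98 + 160 + 53 + 66 + 169 = 546.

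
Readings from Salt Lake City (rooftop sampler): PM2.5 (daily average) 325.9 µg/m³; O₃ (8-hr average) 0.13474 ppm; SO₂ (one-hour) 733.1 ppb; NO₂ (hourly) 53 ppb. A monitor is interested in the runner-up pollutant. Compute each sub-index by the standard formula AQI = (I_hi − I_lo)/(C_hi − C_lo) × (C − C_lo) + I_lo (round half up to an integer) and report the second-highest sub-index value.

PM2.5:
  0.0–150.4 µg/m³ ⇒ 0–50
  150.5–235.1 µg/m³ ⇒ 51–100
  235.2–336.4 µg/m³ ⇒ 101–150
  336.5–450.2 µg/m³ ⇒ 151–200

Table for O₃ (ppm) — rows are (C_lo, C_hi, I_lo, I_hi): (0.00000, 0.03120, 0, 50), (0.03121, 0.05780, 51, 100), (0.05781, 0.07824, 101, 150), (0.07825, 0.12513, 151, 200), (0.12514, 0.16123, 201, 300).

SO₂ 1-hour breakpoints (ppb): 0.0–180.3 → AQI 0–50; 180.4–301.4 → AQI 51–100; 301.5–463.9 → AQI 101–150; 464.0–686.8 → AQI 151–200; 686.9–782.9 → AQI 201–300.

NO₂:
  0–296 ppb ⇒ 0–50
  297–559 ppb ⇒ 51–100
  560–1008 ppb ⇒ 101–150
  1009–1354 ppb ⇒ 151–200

PM2.5 325.9: bracket 235.2–336.4 → index 101–150; slope 49/101.2, offset 90.7.
AQI = 101 + 49/101.2·90.7 ≈ 144.92 ⇒ 145.
O₃: row 0.12514–0.16123 (AQI 201–300). (300−201)·(0.13474−0.12514)/(0.16123−0.12514) + 201 = 99·0.00960/0.03609 + 201 ≈ 227.33 → 227.
SO₂: row 686.9–782.9 (AQI 201–300). (300−201)·(733.1−686.9)/(782.9−686.9) + 201 = 99·46.2/96.0 + 201 ≈ 248.64 → 249.
NO₂: 53 ∈ [0, 296] ↔ index [0, 50].
0 + (53−0)·(50−0)/(296−0) = 0 + 53·50/296 ≈ 8.95, so AQI = 9.
Sub-indices: PM2.5→145, O₃→227, SO₂→249, NO₂→9. Ranked high→low: 249, 227, 145, 9. Second-highest sub-index = 227.

227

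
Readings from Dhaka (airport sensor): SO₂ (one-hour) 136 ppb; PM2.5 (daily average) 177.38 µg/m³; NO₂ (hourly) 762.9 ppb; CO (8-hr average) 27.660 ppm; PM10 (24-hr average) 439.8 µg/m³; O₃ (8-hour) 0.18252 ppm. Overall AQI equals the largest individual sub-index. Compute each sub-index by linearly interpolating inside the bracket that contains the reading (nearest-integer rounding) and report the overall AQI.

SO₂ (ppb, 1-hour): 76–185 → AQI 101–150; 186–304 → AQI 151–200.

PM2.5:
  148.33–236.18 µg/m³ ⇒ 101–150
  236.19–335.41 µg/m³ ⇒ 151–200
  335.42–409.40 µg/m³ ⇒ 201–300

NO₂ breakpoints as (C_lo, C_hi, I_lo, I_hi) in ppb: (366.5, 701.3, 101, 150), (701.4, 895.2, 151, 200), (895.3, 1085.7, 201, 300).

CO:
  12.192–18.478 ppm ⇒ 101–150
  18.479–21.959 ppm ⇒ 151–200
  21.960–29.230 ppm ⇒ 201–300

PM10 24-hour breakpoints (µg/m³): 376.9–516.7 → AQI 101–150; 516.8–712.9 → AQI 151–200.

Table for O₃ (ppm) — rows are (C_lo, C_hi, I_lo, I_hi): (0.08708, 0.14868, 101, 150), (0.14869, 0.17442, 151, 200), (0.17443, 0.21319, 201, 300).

SO₂ 136: bracket 76–185 → index 101–150; slope 49/109, offset 60.
AQI = 101 + 49/109·60 ≈ 127.97 ⇒ 128.
PM2.5: 177.38 lies in 148.33–236.18, so I_lo=101, I_hi=150, C_lo=148.33, C_hi=236.18.
(150−101)/(236.18−148.33) × (177.38−148.33) + 101 = 49/87.85 × 29.05 + 101 ≈ 117.20 → 117.
NO₂ 762.9: bracket 701.4–895.2 → index 151–200; slope 49/193.8, offset 61.5.
AQI = 151 + 49/193.8·61.5 ≈ 166.55 ⇒ 167.
CO: row 21.960–29.230 (AQI 201–300). (300−201)·(27.660−21.960)/(29.230−21.960) + 201 = 99·5.700/7.270 + 201 ≈ 278.62 → 279.
PM10: 439.8 lies in 376.9–516.7, so I_lo=101, I_hi=150, C_lo=376.9, C_hi=516.7.
(150−101)/(516.7−376.9) × (439.8−376.9) + 101 = 49/139.8 × 62.9 + 101 ≈ 123.05 → 123.
O₃ 0.18252: bracket 0.17443–0.21319 → index 201–300; slope 99/0.03876, offset 0.00809.
AQI = 201 + 99/0.03876·0.00809 ≈ 221.66 ⇒ 222.
Sub-indices: SO₂→128, PM2.5→117, NO₂→167, CO→279, PM10→123, O₃→222. Overall AQI = max = 279; dominant pollutant is CO.

279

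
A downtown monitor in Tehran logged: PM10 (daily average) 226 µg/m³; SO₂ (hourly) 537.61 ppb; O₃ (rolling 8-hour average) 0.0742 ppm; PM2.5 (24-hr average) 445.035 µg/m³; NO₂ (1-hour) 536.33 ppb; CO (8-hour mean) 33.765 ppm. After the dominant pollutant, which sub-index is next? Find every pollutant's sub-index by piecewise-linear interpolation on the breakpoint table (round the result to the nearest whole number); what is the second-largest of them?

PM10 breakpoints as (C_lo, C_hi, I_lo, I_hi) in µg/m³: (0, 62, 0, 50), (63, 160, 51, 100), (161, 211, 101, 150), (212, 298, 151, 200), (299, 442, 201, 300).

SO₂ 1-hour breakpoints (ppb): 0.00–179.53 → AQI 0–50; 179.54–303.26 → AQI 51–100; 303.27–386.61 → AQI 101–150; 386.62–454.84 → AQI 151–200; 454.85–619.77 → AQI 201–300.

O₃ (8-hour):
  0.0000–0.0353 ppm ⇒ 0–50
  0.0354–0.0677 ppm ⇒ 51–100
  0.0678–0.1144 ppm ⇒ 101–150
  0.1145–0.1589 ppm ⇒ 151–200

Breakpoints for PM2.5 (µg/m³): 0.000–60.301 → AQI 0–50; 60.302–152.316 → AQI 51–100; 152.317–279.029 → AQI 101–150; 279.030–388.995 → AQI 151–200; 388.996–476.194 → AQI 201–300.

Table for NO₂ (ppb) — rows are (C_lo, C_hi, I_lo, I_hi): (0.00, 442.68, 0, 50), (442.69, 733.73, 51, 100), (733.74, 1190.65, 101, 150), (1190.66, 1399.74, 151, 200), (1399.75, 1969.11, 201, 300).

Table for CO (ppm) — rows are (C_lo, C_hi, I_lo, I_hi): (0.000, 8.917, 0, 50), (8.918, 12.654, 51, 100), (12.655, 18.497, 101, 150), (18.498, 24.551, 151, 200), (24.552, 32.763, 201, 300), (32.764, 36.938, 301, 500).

265

PM10 226: bracket 212–298 → index 151–200; slope 49/86, offset 14.
AQI = 151 + 49/86·14 ≈ 158.98 ⇒ 159.
SO₂: 537.61 lies in 454.85–619.77, so I_lo=201, I_hi=300, C_lo=454.85, C_hi=619.77.
(300−201)/(619.77−454.85) × (537.61−454.85) + 201 = 99/164.92 × 82.76 + 201 ≈ 250.68 → 251.
O₃: 0.0742 lies in 0.0678–0.1144, so I_lo=101, I_hi=150, C_lo=0.0678, C_hi=0.1144.
(150−101)/(0.1144−0.0678) × (0.0742−0.0678) + 101 = 49/0.0466 × 0.0064 + 101 ≈ 107.73 → 108.
PM2.5: 445.035 lies in 388.996–476.194, so I_lo=201, I_hi=300, C_lo=388.996, C_hi=476.194.
(300−201)/(476.194−388.996) × (445.035−388.996) + 201 = 99/87.198 × 56.039 + 201 ≈ 264.62 → 265.
NO₂: 536.33 ∈ [442.69, 733.73] ↔ index [51, 100].
51 + (536.33−442.69)·(100−51)/(733.73−442.69) = 51 + 93.64·49/291.04 ≈ 66.77, so AQI = 67.
CO: row 32.764–36.938 (AQI 301–500). (500−301)·(33.765−32.764)/(36.938−32.764) + 301 = 199·1.001/4.174 + 301 ≈ 348.72 → 349.
Sub-indices: PM10→159, SO₂→251, O₃→108, PM2.5→265, NO₂→67, CO→349. Ranked high→low: 349, 265, 251, 159, 108, 67. Second-highest sub-index = 265.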